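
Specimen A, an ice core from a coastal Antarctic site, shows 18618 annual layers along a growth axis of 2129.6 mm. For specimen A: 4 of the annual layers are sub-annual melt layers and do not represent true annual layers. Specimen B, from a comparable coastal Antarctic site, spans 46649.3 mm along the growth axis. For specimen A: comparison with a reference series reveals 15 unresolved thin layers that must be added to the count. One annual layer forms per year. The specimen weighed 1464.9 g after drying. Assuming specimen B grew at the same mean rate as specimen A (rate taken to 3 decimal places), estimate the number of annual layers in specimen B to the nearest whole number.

409204 annual layers

Specimen A: true annual layer count = 18618 − 4 + 15 = 18629.
A: Mean rate = 2129.6 mm / 18629 years ≈ 0.114 mm/year.
Specimen B: 46649.3 mm / 0.114 mm per year = 409204.39 years ≈ 409204 annual layers.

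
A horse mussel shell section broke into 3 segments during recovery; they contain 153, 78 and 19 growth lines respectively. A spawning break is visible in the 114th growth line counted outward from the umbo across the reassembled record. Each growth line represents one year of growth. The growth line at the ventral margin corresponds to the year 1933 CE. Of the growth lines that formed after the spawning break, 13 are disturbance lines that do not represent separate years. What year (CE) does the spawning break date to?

1810 CE

Total growth lines = 153 + 78 + 19 = 250.
Between growth line 114 and the ventral margin there are 250 − 114 = 136 growth lines.
Removing the 13 false growth lines leaves 136 − 13 = 123 true growth lines beyond the spawning break.
The growth line at the ventral margin is 1933 CE, so the spawning break dates to 1933 − 123 = 1810 CE.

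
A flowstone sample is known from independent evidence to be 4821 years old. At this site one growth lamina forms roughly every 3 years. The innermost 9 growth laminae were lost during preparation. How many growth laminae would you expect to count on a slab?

Expected growth laminae: 4821 / 3 = 1607.
Less the 9 uncaptured growth laminae: 1607 − 9 = 1598.

1598 growth laminae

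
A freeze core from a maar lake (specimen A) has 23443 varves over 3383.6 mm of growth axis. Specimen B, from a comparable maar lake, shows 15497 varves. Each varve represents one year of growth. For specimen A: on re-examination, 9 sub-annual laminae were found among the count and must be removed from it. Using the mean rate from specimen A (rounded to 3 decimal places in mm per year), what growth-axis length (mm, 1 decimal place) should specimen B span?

Specimen A: after corrections the count is 23443 − 9 = 23434 varves.
A: Extension rate ≈ 3383.6 / 23434 = 0.144 mm/yr.
For B, 0.144 mm/year × 15497 years = 2231.6 mm.

2231.6 mm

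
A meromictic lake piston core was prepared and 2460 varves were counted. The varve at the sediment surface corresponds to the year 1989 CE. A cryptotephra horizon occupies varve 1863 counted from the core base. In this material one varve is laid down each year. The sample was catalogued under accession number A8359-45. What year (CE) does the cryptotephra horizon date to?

The cryptotephra horizon sits at varve 1863 from the core base, so 2460 − 1863 = 597 varves formed after it.
1989 − 597 = 1392 CE.

1392 CE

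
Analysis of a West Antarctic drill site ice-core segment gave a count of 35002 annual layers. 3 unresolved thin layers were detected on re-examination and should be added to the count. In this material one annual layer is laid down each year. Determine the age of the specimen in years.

True annual layer count = 35002 + 3 = 35005.
One annual layer per year makes the duration 35005 years.

35005 years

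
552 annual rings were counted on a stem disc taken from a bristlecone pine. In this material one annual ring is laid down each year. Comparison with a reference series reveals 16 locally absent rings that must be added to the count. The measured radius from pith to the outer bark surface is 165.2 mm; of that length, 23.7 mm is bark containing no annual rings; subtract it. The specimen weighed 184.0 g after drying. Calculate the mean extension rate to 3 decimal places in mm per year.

After corrections the count is 552 + 16 = 568 annual rings.
The growth record spans 165.2 − 23.7 = 141.5 mm.
Extension rate ≈ 141.5 / 568 = 0.249 mm per year.

0.249 mm per year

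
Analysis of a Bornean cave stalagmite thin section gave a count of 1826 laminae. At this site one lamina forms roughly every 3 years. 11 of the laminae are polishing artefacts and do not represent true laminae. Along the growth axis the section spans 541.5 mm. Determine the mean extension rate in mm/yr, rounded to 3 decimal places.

Adjusted count: 1826 − 11 = 1815 laminae.
At 3 years per lamina, 1815 × 3 = 5445 years.
541.5 mm over 5445 years gives 541.5 / 5445 ≈ 0.099 mm/yr.

0.099 mm/yr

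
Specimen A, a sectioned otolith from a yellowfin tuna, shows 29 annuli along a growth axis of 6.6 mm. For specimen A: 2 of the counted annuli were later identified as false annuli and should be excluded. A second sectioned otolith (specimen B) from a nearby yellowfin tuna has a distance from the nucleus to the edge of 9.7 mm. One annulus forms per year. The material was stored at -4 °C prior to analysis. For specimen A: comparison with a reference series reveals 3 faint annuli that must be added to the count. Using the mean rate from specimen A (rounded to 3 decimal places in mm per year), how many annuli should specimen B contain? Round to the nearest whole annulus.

Specimen A: adjusted count: 29 − 2 + 3 = 30 annuli.
A: 6.6 mm over 30 years gives 6.6 / 30 ≈ 0.220 mm/yr.
B spans 9.7 / 0.220 = 44.09 years ≈ 44 annuli.

44 annuli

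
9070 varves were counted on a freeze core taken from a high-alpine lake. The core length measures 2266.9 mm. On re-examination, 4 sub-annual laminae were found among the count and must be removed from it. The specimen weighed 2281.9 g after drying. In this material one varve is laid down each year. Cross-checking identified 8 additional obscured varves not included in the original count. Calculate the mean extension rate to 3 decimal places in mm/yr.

After corrections the count is 9070 − 4 + 8 = 9074 varves.
2266.9 mm over 9074 years gives 2266.9 / 9074 ≈ 0.250 mm/yr.

0.250 mm/yr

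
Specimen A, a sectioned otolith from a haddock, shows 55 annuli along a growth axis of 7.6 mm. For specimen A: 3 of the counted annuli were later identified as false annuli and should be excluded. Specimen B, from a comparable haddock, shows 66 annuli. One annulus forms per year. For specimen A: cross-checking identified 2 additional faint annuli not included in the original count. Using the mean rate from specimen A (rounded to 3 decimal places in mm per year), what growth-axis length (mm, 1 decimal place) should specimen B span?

9.3 mm

Specimen A: adjusted count: 55 − 3 + 2 = 54 annuli.
A: 7.6 mm over 54 years gives 7.6 / 54 ≈ 0.141 mm per year.
B's length ≈ 0.141 × 66 = 9.3 mm.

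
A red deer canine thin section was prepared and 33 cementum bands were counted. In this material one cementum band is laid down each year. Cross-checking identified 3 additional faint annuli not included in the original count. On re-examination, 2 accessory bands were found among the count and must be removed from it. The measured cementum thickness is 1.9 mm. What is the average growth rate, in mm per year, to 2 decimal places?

0.06 mm per year

Correcting the raw count gives 33 − 2 + 3 = 34 true cementum bands.
Extension rate ≈ 1.9 / 34 = 0.06 mm per year.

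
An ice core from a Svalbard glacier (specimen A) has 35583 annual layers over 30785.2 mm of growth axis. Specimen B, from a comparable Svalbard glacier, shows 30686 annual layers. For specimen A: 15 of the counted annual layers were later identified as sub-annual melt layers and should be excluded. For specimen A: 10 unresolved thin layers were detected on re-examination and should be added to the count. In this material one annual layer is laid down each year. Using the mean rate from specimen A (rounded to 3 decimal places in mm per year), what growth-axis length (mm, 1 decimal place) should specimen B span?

26543.4 mm

Specimen A: true annual layer count = 35583 − 15 + 10 = 35578.
A: Mean rate = 30785.2 mm / 35578 years ≈ 0.865 mm/yr.
Length of B = 0.865 × 30686 = 26543.4 mm.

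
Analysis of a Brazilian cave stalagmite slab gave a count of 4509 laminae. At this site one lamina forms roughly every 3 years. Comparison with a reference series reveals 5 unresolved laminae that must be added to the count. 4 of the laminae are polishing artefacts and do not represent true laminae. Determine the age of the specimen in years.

Adjusted count: 4509 − 4 + 5 = 4510 laminae.
4510 laminae at 3 years each span 4510 × 3 = 13530 years.

13530 years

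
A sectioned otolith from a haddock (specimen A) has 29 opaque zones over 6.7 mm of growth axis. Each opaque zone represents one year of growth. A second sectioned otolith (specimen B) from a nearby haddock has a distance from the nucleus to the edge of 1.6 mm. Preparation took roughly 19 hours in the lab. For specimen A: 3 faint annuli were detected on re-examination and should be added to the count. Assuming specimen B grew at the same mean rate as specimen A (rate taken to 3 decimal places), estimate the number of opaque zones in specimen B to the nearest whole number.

8 opaque zones

Specimen A: after corrections the count is 29 + 3 = 32 opaque zones.
A: Extension rate ≈ 6.7 / 32 = 0.209 mm/year.
B spans 1.6 / 0.209 = 7.66 years ≈ 8 opaque zones.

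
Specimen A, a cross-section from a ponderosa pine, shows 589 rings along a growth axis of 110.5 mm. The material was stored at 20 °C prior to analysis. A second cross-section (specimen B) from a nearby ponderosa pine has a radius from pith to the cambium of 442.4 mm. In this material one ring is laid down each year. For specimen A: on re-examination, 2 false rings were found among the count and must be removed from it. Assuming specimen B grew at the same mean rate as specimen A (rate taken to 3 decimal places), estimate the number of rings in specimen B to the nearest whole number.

2353 rings

Specimen A: after corrections the count is 589 − 2 = 587 rings.
A: 110.5 mm over 587 years gives 110.5 / 587 ≈ 0.188 mm per year.
Specimen B: 442.4 mm / 0.188 mm per year = 2353.19 years ≈ 2353 rings.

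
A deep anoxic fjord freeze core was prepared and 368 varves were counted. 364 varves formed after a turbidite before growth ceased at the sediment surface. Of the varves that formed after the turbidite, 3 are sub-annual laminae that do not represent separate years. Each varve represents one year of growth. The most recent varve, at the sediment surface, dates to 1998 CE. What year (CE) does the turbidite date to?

364 varves formed after the turbidite.
Removing the 3 false varves leaves 364 − 3 = 361 true varves beyond the turbidite.
Counting back 361 years from 1998 CE places the turbidite in 1998 − 361 = 1637 CE.

1637 CE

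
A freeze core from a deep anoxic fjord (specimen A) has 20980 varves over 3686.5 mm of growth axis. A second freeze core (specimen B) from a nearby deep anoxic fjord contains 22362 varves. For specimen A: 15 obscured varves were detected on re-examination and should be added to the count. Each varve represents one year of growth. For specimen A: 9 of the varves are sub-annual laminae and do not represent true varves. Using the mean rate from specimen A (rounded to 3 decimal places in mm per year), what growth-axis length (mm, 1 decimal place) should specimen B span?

Specimen A: adjusted count: 20980 − 9 + 15 = 20986 varves.
A: Mean rate = 3686.5 mm / 20986 years ≈ 0.176 mm per year.
Length of B = 0.176 × 22362 = 3935.7 mm.

3935.7 mm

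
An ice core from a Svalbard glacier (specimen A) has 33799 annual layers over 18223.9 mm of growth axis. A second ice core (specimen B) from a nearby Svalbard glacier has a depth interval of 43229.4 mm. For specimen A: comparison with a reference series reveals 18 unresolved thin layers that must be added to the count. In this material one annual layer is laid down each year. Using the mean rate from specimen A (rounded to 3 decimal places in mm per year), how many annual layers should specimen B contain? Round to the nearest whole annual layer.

80203 annual layers

Specimen A: correcting the raw count gives 33799 + 18 = 33817 true annual layers.
A: Mean rate = 18223.9 mm / 33817 years ≈ 0.539 mm per year.
Specimen B: 43229.4 mm / 0.539 mm per year = 80202.97 years ≈ 80203 annual layers.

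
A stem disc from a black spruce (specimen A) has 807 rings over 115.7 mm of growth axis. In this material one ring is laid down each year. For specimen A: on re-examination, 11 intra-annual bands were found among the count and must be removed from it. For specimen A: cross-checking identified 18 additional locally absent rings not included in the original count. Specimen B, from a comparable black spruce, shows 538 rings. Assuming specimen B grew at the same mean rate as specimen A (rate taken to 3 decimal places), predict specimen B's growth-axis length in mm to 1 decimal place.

76.4 mm

Specimen A: true ring count = 807 − 11 + 18 = 814.
A: Mean rate = 115.7 mm / 814 years ≈ 0.142 mm/year.
Length of B = 0.142 × 538 = 76.4 mm.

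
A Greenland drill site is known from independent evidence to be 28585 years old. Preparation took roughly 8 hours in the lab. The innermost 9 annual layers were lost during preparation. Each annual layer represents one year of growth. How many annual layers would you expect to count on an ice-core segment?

28576 annual layers

Expected annual layers over 28585 years: 28585.
Less the 9 uncaptured annual layers: 28585 − 9 = 28576.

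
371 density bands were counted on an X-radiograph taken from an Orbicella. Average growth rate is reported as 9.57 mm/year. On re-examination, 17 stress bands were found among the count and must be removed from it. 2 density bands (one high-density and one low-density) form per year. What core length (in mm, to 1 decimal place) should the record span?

1693.9 mm

Adjusted count: 371 − 17 = 354 density bands.
With 2 density bands per year, 354 / 2 = 177 years.
Length ≈ 9.57 × 177 = 1693.9 mm.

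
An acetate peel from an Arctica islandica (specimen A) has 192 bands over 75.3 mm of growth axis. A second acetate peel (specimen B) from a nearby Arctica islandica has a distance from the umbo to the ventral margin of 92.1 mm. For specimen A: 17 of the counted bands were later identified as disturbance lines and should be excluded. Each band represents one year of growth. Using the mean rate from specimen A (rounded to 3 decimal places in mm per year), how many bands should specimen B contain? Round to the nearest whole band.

214 bands

Specimen A: adjusted count: 192 − 17 = 175 bands.
A: Extension rate ≈ 75.3 / 175 = 0.430 mm per year.
B spans 92.1 / 0.430 = 214.19 years ≈ 214 bands.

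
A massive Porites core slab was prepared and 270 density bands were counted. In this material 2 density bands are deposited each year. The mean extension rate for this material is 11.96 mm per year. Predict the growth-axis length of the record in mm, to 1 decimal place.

270 density bands at 2 per year is 270 / 2 = 135 years.
Length ≈ 11.96 × 135 = 1614.6 mm.

1614.6 mm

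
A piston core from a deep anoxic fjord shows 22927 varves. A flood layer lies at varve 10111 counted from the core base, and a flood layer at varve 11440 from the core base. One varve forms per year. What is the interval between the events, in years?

11440 − 10111 = 1329 varves lie between the two events.
One varve per year makes the interval 1329 years.

1329 years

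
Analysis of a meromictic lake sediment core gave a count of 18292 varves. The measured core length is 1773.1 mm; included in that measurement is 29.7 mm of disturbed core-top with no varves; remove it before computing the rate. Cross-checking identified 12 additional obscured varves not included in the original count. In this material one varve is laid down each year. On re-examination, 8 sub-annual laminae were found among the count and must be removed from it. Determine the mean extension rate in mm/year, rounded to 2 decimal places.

0.10 mm/year

After corrections the count is 18292 − 8 + 12 = 18296 varves.
Removing the 29.7 mm offcut leaves 1773.1 − 29.7 = 1743.4 mm.
1743.4 mm over 18296 years gives 1743.4 / 18296 ≈ 0.10 mm/year.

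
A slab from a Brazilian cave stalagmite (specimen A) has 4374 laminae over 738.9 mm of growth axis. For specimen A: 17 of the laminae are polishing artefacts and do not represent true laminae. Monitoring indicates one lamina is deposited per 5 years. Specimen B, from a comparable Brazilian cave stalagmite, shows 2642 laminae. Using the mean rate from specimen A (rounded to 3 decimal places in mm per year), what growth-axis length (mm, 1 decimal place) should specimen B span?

Specimen A: adjusted count: 4374 − 17 = 4357 laminae.
Specimen A: 4357 laminae at 5 years each span 4357 × 5 = 21785 years.
A: 738.9 mm over 21785 years gives 738.9 / 21785 ≈ 0.034 mm/yr.
Specimen B: 2642 laminae at 5 years each span 2642 × 5 = 13210 years. For B, 0.034 mm/year × 13210 years = 449.1 mm.

449.1 mm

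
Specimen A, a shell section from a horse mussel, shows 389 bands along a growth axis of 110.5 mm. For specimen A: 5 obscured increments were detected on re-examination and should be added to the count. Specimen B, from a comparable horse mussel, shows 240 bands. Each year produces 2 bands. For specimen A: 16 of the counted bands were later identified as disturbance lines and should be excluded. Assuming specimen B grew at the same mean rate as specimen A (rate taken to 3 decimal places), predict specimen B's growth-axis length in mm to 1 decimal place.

Specimen A: after corrections the count is 389 − 16 + 5 = 378 bands.
Specimen A: 378 bands at 2 per year is 378 / 2 = 189 years.
A: 110.5 mm over 189 years gives 110.5 / 189 ≈ 0.585 mm per year.
Specimen B: with 2 bands per year, 240 / 2 = 120 years. B's length ≈ 0.585 × 120 = 70.2 mm.

70.2 mm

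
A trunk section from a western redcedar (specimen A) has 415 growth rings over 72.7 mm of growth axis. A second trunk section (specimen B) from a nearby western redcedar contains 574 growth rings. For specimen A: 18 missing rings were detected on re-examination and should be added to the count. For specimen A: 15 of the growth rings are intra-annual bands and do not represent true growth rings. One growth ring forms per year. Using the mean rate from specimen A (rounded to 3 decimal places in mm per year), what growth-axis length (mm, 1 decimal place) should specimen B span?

Specimen A: adjusted count: 415 − 15 + 18 = 418 growth rings.
A: Extension rate ≈ 72.7 / 418 = 0.174 mm/yr.
Length of B = 0.174 × 574 = 99.9 mm.

99.9 mm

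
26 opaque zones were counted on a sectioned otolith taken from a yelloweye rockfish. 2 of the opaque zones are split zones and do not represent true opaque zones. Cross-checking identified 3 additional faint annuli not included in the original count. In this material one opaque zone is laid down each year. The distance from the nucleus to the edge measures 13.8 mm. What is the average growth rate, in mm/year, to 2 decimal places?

0.51 mm/year

Adjusted count: 26 − 2 + 3 = 27 opaque zones.
Mean rate = 13.8 mm / 27 years ≈ 0.51 mm/year.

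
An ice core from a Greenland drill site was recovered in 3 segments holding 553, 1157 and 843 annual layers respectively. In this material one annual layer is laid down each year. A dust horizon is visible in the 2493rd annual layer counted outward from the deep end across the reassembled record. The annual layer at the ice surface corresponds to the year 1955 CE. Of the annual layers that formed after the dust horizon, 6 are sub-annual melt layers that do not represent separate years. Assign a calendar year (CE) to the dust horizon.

1901 CE

Total annual layers = 553 + 1157 + 843 = 2553.
2553 − 2493 = 60 annual layers lie beyond the dust horizon toward the ice surface.
Removing the 6 false annual layers leaves 60 − 6 = 54 true annual layers beyond the dust horizon.
1955 − 54 = 1901 CE.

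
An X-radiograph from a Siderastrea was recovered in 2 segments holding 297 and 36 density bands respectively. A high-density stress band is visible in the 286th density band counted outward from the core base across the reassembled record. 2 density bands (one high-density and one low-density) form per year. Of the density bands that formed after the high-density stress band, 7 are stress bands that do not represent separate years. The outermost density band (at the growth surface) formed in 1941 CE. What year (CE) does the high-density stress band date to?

Total density bands = 297 + 36 = 333.
333 − 286 = 47 density bands lie beyond the high-density stress band toward the growth surface.
47 − 7 false = 40 true density bands after the high-density stress band.
Dividing by 2 density bands per year: 40 / 2 = 20 years.
The density band at the growth surface is 1941 CE, so the high-density stress band dates to 1941 − 20 = 1921 CE.

1921 CE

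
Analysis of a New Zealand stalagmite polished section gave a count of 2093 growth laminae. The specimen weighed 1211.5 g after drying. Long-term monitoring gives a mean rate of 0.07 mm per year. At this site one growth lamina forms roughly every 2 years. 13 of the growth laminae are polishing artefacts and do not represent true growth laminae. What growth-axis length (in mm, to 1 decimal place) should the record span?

After corrections the count is 2093 − 13 = 2080 growth laminae.
Multiplying by 2 years per growth lamina: 2080 × 2 = 4160 years.
4160 years at 0.07 mm/year gives 0.07 × 4160 = 291.2 mm.

291.2 mm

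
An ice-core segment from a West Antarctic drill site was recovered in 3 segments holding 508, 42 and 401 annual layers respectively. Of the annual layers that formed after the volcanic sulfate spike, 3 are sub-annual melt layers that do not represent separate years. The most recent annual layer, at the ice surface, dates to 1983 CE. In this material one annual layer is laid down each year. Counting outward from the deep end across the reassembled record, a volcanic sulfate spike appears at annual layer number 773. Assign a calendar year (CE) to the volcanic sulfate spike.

1808 CE

Total annual layers = 508 + 42 + 401 = 951.
Between annual layer 773 and the ice surface there are 951 − 773 = 178 annual layers.
Removing the 3 false annual layers leaves 178 − 3 = 175 true annual layers beyond the volcanic sulfate spike.
The annual layer at the ice surface is 1983 CE, so the volcanic sulfate spike dates to 1983 − 175 = 1808 CE.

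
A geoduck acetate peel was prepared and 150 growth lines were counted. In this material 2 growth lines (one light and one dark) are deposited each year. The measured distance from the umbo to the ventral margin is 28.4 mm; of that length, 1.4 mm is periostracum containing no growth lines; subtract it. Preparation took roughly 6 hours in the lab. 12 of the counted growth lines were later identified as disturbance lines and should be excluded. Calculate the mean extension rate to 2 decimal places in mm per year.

0.39 mm per year

True growth line count = 150 − 12 = 138.
138 growth lines at 2 per year is 138 / 2 = 69 years.
Net length = 28.4 − 1.4 = 27.0 mm.
Extension rate ≈ 27.0 / 69 = 0.39 mm per year.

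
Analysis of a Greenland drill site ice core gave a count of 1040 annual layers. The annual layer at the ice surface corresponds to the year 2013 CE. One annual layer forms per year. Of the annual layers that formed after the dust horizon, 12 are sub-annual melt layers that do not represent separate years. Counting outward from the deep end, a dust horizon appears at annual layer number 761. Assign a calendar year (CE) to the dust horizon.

1746 CE

Between annual layer 761 and the ice surface there are 1040 − 761 = 279 annual layers.
279 − 12 false = 267 true annual layers after the dust horizon.
The annual layer at the ice surface is 2013 CE, so the dust horizon dates to 2013 − 267 = 1746 CE.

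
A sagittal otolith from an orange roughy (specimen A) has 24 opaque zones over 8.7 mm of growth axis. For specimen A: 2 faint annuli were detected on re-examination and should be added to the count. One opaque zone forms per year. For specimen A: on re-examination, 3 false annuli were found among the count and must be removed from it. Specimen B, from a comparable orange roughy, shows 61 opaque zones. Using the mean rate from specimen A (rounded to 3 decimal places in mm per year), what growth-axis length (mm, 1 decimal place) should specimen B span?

Specimen A: correcting the raw count gives 24 − 3 + 2 = 23 true opaque zones.
A: Mean rate = 8.7 mm / 23 years ≈ 0.378 mm per year.
For B, 0.378 mm/year × 61 years = 23.1 mm.

23.1 mm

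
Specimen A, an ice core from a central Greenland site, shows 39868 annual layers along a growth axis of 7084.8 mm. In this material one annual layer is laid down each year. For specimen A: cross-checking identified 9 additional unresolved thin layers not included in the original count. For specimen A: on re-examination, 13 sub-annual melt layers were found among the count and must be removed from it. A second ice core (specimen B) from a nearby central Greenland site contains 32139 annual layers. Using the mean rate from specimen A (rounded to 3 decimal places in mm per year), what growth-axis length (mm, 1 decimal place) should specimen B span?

Specimen A: correcting the raw count gives 39868 − 13 + 9 = 39864 true annual layers.
A: Mean rate = 7084.8 mm / 39864 years ≈ 0.178 mm/yr.
B's length ≈ 0.178 × 32139 = 5720.7 mm.

5720.7 mm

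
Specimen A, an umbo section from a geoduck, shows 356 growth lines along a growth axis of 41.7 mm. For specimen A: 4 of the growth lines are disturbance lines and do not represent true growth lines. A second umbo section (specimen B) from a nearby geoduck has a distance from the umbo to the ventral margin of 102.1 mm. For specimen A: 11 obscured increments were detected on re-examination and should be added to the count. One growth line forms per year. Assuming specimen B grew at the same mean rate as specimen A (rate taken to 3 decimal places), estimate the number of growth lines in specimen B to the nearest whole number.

Specimen A: true growth line count = 356 − 4 + 11 = 363.
A: 41.7 mm over 363 years gives 41.7 / 363 ≈ 0.115 mm/yr.
Specimen B: 102.1 mm / 0.115 mm per year = 887.83 years ≈ 888 growth lines.

888 growth lines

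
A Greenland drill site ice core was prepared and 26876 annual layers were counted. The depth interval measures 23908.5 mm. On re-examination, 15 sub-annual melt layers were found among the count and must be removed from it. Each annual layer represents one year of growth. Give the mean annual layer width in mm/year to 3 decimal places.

0.890 mm/year

Correcting the raw count gives 26876 − 15 = 26861 true annual layers.
Mean rate = 23908.5 mm / 26861 years ≈ 0.890 mm/year.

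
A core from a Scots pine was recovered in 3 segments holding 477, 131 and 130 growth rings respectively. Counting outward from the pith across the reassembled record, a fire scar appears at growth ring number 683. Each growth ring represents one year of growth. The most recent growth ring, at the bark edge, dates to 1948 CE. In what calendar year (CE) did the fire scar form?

Total growth rings = 477 + 131 + 130 = 738.
Between growth ring 683 and the bark edge there are 738 − 683 = 55 growth rings.
The growth ring at the bark edge is 1948 CE, so the fire scar dates to 1948 − 55 = 1893 CE.

1893 CE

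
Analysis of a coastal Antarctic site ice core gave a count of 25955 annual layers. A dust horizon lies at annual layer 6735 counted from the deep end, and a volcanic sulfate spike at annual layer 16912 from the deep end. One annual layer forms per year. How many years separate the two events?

The two markers are separated by 16912 − 6735 = 10177 annual layers.
At one annual layer per year, 10177 years elapsed between them.

10177 years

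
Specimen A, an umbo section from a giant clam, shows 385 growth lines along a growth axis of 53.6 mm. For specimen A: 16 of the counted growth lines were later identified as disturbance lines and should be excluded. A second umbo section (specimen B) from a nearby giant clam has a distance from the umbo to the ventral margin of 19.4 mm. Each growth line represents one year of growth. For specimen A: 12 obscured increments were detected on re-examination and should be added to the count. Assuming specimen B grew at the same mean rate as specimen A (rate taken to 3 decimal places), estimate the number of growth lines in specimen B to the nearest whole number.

138 growth lines

Specimen A: after corrections the count is 385 − 16 + 12 = 381 growth lines.
A: Mean rate = 53.6 mm / 381 years ≈ 0.141 mm/year.
B spans 19.4 / 0.141 = 137.59 years ≈ 138 growth lines.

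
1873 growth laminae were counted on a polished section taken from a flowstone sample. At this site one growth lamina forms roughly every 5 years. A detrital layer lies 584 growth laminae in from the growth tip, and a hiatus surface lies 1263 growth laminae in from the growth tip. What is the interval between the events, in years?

3395 years

1263 − 584 = 679 growth laminae lie between the two events.
679 growth laminae at 5 years each span 679 × 5 = 3395 years.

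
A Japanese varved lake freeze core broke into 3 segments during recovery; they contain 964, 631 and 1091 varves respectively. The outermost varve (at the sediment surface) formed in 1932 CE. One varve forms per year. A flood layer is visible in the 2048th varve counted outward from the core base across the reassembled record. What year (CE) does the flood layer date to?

Total varves = 964 + 631 + 1091 = 2686.
2686 − 2048 = 638 varves lie beyond the flood layer toward the sediment surface.
1932 − 638 = 1294 CE.

1294 CE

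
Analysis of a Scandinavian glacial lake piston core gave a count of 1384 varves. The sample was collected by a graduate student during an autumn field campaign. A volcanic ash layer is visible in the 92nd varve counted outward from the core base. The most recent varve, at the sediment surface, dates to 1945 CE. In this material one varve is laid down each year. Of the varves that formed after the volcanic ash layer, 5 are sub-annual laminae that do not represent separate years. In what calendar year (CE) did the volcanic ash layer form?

Between varve 92 and the sediment surface there are 1384 − 92 = 1292 varves.
Excluding 5 false varves: 1292 − 5 = 1287.
Counting back 1287 years from 1945 CE places the volcanic ash layer in 1945 − 1287 = 658 CE.

658 CE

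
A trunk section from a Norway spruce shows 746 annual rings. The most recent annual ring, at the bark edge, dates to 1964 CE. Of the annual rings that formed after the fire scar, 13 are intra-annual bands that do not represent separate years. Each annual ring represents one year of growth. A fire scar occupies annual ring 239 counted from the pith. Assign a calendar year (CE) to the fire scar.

746 − 239 = 507 annual rings lie beyond the fire scar toward the bark edge.
507 − 13 false = 494 true annual rings after the fire scar.
Counting back 494 years from 1964 CE places the fire scar in 1964 − 494 = 1470 CE.

1470 CE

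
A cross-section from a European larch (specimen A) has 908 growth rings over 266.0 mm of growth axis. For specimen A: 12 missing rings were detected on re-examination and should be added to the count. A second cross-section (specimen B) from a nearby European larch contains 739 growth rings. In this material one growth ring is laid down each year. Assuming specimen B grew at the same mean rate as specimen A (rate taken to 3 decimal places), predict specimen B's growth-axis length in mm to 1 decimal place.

Specimen A: adjusted count: 908 + 12 = 920 growth rings.
A: 266.0 mm over 920 years gives 266.0 / 920 ≈ 0.289 mm per year.
For B, 0.289 mm/year × 739 years = 213.6 mm.

213.6 mm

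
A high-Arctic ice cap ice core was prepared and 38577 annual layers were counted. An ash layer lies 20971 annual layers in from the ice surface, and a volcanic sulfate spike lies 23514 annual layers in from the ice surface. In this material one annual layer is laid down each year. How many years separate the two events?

2543 years

Separation: 23514 − 20971 = 2543 annual layers.
At one annual layer per year, 2543 years elapsed between them.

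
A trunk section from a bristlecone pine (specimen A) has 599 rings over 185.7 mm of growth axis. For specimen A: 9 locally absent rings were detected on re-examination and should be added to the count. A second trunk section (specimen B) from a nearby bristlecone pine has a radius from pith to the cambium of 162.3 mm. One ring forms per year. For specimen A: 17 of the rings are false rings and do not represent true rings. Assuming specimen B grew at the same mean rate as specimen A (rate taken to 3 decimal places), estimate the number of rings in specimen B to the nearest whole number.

517 rings

Specimen A: adjusted count: 599 − 17 + 9 = 591 rings.
A: Mean rate = 185.7 mm / 591 years ≈ 0.314 mm per year.
B spans 162.3 / 0.314 = 516.88 years ≈ 517 rings.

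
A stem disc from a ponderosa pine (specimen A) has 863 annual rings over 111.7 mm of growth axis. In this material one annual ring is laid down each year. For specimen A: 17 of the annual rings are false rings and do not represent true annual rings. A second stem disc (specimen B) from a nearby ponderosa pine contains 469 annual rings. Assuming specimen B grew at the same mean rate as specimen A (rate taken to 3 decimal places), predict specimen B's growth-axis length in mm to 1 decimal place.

Specimen A: after corrections the count is 863 − 17 = 846 annual rings.
A: 111.7 mm over 846 years gives 111.7 / 846 ≈ 0.132 mm/year.
For B, 0.132 mm/year × 469 years = 61.9 mm.

61.9 mm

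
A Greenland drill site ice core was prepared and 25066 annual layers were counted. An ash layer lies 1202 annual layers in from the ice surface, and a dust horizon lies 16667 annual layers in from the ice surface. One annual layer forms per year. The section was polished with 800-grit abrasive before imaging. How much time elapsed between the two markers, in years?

15465 years

The two markers are separated by 16667 − 1202 = 15465 annual layers.
That is 15465 years at one annual layer per year.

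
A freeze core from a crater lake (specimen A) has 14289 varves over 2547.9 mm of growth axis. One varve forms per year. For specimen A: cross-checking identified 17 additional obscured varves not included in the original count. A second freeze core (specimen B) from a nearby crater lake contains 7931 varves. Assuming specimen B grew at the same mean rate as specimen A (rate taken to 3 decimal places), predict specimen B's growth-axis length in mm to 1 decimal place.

1411.7 mm

Specimen A: adjusted count: 14289 + 17 = 14306 varves.
A: 2547.9 mm over 14306 years gives 2547.9 / 14306 ≈ 0.178 mm/year.
For B, 0.178 mm/year × 7931 years = 1411.7 mm.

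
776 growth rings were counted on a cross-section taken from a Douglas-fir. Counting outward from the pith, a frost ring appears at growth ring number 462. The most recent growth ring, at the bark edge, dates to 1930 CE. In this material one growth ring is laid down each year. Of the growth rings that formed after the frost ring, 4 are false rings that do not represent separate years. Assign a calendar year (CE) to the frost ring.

776 − 462 = 314 growth rings lie beyond the frost ring toward the bark edge.
Excluding 4 false growth rings: 314 − 4 = 310.
The growth ring at the bark edge is 1930 CE, so the frost ring dates to 1930 − 310 = 1620 CE.

1620 CE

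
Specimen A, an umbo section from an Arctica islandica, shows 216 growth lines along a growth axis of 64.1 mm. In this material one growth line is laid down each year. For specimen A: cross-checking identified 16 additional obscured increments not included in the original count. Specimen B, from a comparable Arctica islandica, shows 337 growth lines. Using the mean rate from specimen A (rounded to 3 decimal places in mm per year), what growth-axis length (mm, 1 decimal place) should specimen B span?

Specimen A: true growth line count = 216 + 16 = 232.
A: Mean rate = 64.1 mm / 232 years ≈ 0.276 mm per year.
Length of B = 0.276 × 337 = 93.0 mm.

93.0 mm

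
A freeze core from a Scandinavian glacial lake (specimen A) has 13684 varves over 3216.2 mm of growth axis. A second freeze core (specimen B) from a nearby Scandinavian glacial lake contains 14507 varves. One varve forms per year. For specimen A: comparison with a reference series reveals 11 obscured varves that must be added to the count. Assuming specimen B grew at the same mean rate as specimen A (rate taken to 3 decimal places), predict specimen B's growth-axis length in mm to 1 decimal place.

3409.1 mm

Specimen A: correcting the raw count gives 13684 + 11 = 13695 true varves.
A: Extension rate ≈ 3216.2 / 13695 = 0.235 mm per year.
B's length ≈ 0.235 × 14507 = 3409.1 mm.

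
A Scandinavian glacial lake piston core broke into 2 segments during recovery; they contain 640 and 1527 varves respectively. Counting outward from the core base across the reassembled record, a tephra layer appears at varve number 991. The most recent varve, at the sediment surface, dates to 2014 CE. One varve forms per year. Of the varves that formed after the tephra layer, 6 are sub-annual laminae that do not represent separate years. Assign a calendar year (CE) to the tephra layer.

Total varves = 640 + 1527 = 2167.
2167 − 991 = 1176 varves lie beyond the tephra layer toward the sediment surface.
Excluding 6 false varves: 1176 − 6 = 1170.
2014 − 1170 = 844 CE.

844 CE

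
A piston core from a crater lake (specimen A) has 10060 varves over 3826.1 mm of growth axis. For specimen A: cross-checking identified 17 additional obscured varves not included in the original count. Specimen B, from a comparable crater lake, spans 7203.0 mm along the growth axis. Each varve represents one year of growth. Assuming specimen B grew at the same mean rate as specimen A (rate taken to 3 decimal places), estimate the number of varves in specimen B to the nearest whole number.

18955 varves

Specimen A: after corrections the count is 10060 + 17 = 10077 varves.
A: Extension rate ≈ 3826.1 / 10077 = 0.380 mm/yr.
B spans 7203.0 / 0.380 = 18955.26 years ≈ 18955 varves.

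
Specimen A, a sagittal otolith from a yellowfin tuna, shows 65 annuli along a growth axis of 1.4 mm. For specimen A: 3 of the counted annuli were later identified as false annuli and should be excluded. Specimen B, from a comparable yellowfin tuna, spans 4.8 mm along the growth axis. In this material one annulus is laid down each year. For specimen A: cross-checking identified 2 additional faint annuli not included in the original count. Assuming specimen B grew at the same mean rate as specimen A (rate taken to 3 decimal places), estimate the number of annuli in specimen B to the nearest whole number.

218 annuli

Specimen A: adjusted count: 65 − 3 + 2 = 64 annuli.
A: Mean rate = 1.4 mm / 64 years ≈ 0.022 mm per year.
For B, 4.8 / 0.022 = 218.18 years ≈ 218 annuli.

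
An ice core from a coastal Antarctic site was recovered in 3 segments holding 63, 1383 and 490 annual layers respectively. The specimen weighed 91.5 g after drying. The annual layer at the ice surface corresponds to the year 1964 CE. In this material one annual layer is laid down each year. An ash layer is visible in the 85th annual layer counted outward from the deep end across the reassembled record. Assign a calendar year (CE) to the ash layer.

Total annual layers = 63 + 1383 + 490 = 1936.
1936 − 85 = 1851 annual layers lie beyond the ash layer toward the ice surface.
1964 − 1851 = 113 CE.

113 CE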